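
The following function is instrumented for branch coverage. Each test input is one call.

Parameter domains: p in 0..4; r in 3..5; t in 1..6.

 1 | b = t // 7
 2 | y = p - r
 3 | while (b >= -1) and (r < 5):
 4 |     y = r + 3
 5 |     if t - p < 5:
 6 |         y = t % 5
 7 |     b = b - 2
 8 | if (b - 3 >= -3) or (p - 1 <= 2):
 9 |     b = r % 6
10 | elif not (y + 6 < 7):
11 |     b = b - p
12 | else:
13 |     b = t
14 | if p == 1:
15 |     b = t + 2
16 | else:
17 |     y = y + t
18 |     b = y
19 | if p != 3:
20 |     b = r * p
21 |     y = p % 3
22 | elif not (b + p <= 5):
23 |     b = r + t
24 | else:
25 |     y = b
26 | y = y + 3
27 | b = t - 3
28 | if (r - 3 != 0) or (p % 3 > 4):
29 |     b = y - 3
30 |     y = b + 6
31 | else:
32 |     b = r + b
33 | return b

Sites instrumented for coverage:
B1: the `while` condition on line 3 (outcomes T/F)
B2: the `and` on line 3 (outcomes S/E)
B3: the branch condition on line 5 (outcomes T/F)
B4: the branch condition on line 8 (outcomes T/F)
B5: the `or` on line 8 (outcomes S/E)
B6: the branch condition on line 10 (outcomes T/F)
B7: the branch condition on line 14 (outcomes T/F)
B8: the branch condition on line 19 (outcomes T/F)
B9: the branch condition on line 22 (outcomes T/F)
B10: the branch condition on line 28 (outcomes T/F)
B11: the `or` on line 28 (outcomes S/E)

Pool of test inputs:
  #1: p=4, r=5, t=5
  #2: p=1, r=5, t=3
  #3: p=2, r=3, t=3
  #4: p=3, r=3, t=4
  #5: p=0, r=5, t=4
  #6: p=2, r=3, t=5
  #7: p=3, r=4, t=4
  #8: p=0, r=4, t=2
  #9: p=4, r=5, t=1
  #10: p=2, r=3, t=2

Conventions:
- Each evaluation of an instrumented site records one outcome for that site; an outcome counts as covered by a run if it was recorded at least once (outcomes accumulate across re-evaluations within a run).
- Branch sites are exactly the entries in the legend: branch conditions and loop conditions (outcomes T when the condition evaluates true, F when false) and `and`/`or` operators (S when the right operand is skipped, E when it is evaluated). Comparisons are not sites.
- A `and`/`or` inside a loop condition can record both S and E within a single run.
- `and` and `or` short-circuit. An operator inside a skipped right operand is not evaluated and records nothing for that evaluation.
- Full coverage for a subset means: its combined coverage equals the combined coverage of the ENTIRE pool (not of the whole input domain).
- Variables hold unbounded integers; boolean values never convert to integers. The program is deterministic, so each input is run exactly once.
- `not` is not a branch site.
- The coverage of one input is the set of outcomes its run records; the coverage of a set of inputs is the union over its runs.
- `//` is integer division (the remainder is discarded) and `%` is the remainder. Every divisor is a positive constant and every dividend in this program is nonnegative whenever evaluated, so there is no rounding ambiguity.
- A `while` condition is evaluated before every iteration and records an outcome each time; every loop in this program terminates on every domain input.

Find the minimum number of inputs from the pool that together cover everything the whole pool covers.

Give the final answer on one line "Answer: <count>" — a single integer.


test 1 (p=4, r=5, t=5) fires B2->E, B1->F, B5->S, B4->T, B7->F, B8->T, B11->S, B10->T; hits B1=F, B2=E, B4=T, B5=S, B7=F, B8=T, B10=T, B11=S
test 2 (p=1, r=5, t=3) fires B2->E, B1->F, B5->S, B4->T, B7->T, B8->T, B11->S, B10->T; hits B1=F, B2=E, B4=T, B5=S, B7=T, B8=T, B10=T, B11=S
test 3 (p=2, r=3, t=3) fires B2->E, B1->T, B3->T, B2->S, B1->F, B5->E, B4->T, B7->F, B8->T, B11->E, B10->F; hits B1=T, B1=F, B2=S, B2=E, B3=T, B4=T, B5=E, B7=F, B8=T, B10=F, B11=E
test 4 (p=3, r=3, t=4) fires B2->E, B1->T, B3->T, B2->S, B1->F, B5->E, B4->T, B7->F, B8->F, B9->T, B11->E, B10->F; hits B1=T, B1=F, B2=S, B2=E, B3=T, B4=T, B5=E, B7=F, B8=F, B9=T, B10=F, B11=E
test 5 (p=0, r=5, t=4) fires B2->E, B1->F, B5->S, B4->T, B7->F, B8->T, B11->S, B10->T; hits B1=F, B2=E, B4=T, B5=S, B7=F, B8=T, B10=T, B11=S
test 6 (p=2, r=3, t=5) fires B2->E, B1->T, B3->T, B2->S, B1->F, B5->E, B4->T, B7->F, B8->T, B11->E, B10->F; hits B1=T, B1=F, B2=S, B2=E, B3=T, B4=T, B5=E, B7=F, B8=T, B10=F, B11=E
test 7 (p=3, r=4, t=4) fires B2->E, B1->T, B3->T, B2->S, B1->F, B5->E, B4->T, B7->F, B8->F, B9->T, B11->S, B10->T; hits B1=T, B1=F, B2=S, B2=E, B3=T, B4=T, B5=E, B7=F, B8=F, B9=T, B10=T, B11=S
test 8 (p=0, r=4, t=2) fires B2->E, B1->T, B3->T, B2->S, B1->F, B5->E, B4->T, B7->F, B8->T, B11->S, B10->T; hits B1=T, B1=F, B2=S, B2=E, B3=T, B4=T, B5=E, B7=F, B8=T, B10=T, B11=S
test 9 (p=4, r=5, t=1) fires B2->E, B1->F, B5->S, B4->T, B7->F, B8->T, B11->S, B10->T; hits B1=F, B2=E, B4=T, B5=S, B7=F, B8=T, B10=T, B11=S
test 10 (p=2, r=3, t=2) fires B2->E, B1->T, B3->T, B2->S, B1->F, B5->E, B4->T, B7->F, B8->T, B11->E, B10->F; hits B1=T, B1=F, B2=S, B2=E, B3=T, B4=T, B5=E, B7=F, B8=T, B10=F, B11=E
pool-wide coverage (17 outcomes): B1=T, B1=F, B2=S, B2=E, B3=T, B4=T, B5=S, B5=E, B7=T, B7=F, B8=T, B8=F, B9=T, B10=T, B10=F, B11=S, B11=E
checked all size-1 subsets: none covers 17 outcomes (max 12/17)
size 2: inputs {2, 4} cover all 17 outcomes, and no lexicographically smaller subset of this size does
Answer: 2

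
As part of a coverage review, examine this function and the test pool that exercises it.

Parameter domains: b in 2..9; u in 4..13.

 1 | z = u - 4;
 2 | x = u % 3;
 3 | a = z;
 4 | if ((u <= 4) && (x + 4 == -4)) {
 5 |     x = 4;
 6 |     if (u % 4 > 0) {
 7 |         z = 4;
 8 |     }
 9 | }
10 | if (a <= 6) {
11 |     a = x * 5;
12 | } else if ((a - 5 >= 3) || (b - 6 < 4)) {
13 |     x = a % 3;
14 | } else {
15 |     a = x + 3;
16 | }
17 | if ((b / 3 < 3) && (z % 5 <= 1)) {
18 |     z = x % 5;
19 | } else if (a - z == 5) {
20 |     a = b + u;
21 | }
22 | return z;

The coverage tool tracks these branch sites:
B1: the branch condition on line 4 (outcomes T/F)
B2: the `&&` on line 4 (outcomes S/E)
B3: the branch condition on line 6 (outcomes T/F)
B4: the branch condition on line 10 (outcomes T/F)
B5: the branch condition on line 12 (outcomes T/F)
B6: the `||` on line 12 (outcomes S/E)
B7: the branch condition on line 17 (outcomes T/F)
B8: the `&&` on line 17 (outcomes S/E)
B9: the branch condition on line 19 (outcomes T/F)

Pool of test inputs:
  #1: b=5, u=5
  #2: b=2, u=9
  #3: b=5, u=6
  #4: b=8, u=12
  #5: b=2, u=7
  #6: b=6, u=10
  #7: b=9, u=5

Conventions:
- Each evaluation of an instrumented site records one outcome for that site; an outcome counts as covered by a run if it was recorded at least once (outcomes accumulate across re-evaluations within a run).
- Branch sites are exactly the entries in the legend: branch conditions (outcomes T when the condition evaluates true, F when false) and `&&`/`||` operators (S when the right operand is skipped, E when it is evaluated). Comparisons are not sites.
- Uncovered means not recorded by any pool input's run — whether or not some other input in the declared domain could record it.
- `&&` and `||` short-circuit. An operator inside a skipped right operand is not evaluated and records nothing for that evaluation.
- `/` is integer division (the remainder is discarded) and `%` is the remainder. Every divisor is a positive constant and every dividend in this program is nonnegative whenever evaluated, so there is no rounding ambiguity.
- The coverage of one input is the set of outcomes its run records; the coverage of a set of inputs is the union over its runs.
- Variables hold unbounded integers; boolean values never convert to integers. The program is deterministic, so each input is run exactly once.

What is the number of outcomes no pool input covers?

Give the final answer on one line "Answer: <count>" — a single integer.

test 1 (b=5, u=5) fires B2->S, B1->F, B4->T, B8->E, B7->T; hits B1=F, B2=S, B4=T, B7=T, B8=E
test 2 (b=2, u=9) fires B2->S, B1->F, B4->T, B8->E, B7->T; hits B1=F, B2=S, B4=T, B7=T, B8=E
test 3 (b=5, u=6) fires B2->S, B1->F, B4->T, B8->E, B7->F, B9->F; hits B1=F, B2=S, B4=T, B7=F, B8=E, B9=F
test 4 (b=8, u=12) fires B2->S, B1->F, B4->F, B6->S, B5->T, B8->E, B7->F, B9->F; hits B1=F, B2=S, B4=F, B5=T, B6=S, B7=F, B8=E, B9=F
test 5 (b=2, u=7) fires B2->S, B1->F, B4->T, B8->E, B7->F, B9->F; hits B1=F, B2=S, B4=T, B7=F, B8=E, B9=F
test 6 (b=6, u=10) fires B2->S, B1->F, B4->T, B8->E, B7->T; hits B1=F, B2=S, B4=T, B7=T, B8=E
test 7 (b=9, u=5) fires B2->S, B1->F, B4->T, B8->S, B7->F, B9->F; hits B1=F, B2=S, B4=T, B7=F, B8=S, B9=F
union over the pool: B1=F, B2=S, B4=T, B4=F, B5=T, B6=S, B7=T, B7=F, B8=S, B8=E, B9=F
uncovered (7 of 18): B1=T, B2=E, B3=T, B3=F, B5=F, B6=E, B9=T

Answer: 7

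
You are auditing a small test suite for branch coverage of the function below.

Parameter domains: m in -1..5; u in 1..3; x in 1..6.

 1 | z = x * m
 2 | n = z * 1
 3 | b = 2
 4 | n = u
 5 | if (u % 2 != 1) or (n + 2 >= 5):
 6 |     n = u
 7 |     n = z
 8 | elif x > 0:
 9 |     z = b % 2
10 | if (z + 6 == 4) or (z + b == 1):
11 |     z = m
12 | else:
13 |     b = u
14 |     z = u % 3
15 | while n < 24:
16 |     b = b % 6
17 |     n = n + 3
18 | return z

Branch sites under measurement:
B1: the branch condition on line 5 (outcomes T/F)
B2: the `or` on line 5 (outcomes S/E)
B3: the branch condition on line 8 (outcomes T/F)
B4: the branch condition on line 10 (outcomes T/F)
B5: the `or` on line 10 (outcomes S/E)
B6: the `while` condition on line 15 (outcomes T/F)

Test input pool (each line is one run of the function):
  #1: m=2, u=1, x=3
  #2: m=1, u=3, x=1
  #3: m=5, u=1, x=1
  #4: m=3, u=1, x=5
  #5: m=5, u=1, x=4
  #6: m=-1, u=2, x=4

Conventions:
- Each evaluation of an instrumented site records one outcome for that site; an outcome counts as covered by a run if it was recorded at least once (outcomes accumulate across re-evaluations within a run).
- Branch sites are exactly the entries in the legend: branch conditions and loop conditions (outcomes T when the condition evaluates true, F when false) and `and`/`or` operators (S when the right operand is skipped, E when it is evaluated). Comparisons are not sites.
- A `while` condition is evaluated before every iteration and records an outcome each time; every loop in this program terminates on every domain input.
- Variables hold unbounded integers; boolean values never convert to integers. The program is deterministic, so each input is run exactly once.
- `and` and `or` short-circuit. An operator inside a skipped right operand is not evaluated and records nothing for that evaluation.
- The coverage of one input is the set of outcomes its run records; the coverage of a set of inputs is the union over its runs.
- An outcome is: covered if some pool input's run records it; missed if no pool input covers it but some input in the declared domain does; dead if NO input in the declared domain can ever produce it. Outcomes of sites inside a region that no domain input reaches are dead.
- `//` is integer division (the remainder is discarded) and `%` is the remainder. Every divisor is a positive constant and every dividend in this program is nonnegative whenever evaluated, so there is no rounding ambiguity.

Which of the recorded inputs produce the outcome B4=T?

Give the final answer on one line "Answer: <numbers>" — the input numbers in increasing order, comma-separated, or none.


input #1 (m=2, u=1, x=3): misses B4=T
input #2 (m=1, u=3, x=1): misses B4=T
input #3 (m=5, u=1, x=1): misses B4=T
input #4 (m=3, u=1, x=5): misses B4=T
input #5 (m=5, u=1, x=4): misses B4=T
input #6 (m=-1, u=2, x=4): misses B4=T
Answer: none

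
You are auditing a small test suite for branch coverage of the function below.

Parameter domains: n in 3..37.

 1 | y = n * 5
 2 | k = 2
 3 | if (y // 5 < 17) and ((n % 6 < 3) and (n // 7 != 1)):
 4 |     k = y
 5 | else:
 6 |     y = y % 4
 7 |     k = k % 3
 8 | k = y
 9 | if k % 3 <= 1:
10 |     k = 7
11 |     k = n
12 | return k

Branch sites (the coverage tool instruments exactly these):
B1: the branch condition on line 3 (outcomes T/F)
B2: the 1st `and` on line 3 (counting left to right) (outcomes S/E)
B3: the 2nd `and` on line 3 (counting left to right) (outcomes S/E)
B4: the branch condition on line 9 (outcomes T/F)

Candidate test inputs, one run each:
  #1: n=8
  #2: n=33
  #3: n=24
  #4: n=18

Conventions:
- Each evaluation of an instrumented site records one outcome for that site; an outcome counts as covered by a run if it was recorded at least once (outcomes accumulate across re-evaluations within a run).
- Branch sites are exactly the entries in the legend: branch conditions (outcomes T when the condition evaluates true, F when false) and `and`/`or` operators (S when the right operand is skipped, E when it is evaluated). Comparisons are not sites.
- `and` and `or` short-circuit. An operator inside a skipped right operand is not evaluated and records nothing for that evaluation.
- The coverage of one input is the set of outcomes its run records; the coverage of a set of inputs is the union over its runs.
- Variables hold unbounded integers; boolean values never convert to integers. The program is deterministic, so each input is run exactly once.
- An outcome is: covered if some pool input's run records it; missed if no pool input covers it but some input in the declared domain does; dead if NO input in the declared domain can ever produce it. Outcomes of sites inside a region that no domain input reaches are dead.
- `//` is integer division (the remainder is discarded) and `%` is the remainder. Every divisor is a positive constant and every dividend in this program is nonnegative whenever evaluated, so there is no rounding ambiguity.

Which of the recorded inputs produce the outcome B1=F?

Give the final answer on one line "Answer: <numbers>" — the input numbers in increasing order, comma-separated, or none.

input #1 (n=8): produces B1=F
input #2 (n=33): produces B1=F
input #3 (n=24): produces B1=F
input #4 (n=18): produces B1=F

Answer: 1, 2, 3, 4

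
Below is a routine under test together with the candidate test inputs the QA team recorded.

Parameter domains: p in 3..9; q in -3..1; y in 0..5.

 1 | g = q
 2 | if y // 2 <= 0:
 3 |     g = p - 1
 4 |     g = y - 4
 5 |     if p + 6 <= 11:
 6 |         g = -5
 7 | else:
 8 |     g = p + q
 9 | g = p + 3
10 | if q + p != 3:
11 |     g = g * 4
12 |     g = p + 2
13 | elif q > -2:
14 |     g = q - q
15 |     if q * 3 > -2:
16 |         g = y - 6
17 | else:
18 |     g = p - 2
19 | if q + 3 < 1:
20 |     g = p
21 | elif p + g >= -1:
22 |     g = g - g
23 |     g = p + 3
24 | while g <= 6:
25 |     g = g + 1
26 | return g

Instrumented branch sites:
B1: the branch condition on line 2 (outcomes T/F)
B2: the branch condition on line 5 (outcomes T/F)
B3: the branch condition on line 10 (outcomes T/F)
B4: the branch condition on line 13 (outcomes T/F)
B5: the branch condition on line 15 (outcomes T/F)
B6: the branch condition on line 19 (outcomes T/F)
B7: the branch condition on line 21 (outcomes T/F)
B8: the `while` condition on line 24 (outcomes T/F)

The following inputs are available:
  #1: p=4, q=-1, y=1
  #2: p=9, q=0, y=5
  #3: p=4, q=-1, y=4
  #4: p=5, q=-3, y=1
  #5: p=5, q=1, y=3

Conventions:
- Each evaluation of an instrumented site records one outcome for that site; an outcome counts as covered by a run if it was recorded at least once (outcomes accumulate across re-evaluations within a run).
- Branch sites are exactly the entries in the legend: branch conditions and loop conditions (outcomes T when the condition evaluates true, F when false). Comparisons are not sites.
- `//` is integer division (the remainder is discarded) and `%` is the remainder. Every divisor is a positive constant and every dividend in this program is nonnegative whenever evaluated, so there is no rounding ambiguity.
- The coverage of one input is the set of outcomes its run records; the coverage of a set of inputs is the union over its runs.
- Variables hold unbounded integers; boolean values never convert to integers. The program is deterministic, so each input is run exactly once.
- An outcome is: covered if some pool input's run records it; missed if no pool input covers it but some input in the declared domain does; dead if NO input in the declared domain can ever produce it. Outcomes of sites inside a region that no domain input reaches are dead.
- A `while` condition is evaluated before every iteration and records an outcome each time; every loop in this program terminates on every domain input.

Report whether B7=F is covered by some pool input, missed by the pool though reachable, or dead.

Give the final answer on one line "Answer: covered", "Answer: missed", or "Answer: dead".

no pool input records B7=F
but domain input (p=3, q=0, y=0) does record it -> reachable, so missed

Answer: missed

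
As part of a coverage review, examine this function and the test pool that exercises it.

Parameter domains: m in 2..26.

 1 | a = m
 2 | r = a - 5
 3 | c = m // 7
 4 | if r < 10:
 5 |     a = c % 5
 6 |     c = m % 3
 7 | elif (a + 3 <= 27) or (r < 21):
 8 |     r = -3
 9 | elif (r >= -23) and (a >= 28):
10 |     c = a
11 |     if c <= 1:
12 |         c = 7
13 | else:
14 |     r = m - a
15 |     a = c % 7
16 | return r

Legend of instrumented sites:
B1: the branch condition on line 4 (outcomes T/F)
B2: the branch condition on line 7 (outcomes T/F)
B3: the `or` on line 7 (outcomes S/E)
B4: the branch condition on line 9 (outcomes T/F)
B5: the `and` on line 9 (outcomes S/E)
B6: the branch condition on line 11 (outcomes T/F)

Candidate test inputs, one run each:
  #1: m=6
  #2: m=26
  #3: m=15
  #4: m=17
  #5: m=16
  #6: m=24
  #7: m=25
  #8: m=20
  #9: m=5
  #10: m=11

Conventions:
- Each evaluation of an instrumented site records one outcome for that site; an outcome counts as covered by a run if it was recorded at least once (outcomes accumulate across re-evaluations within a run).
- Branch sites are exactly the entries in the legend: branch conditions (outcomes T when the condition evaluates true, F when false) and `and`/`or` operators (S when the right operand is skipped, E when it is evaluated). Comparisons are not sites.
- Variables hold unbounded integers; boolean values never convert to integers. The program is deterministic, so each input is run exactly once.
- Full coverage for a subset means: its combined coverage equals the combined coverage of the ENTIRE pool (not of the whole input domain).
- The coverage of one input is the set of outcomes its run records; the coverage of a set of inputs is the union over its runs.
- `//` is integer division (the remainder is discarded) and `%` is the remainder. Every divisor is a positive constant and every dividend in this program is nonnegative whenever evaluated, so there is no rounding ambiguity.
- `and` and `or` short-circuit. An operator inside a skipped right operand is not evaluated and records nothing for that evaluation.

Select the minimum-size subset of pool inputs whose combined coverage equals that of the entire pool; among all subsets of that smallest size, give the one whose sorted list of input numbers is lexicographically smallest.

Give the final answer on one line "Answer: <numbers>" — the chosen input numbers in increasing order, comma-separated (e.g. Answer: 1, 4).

#1 (m=6) -> covered: B1=T
#2 (m=26) -> covered: B1=F, B2=F, B3=E, B4=F, B5=E
#3 (m=15) -> covered: B1=F, B2=T, B3=S
#4 (m=17) -> covered: B1=F, B2=T, B3=S
#5 (m=16) -> covered: B1=F, B2=T, B3=S
#6 (m=24) -> covered: B1=F, B2=T, B3=S
#7 (m=25) -> covered: B1=F, B2=T, B3=E
#8 (m=20) -> covered: B1=F, B2=T, B3=S
#9 (m=5) -> covered: B1=T
#10 (m=11) -> covered: B1=T
union over all inputs: B1=T, B1=F, B2=T, B2=F, B3=S, B3=E, B4=F, B5=E (8 outcomes)
every size-1 subset falls short of the 8 outcomes (best: 5/8)
every size-2 subset falls short of the 8 outcomes (best: 7/8)
the canonical winner is {1, 2, 3}: size 3, full 8-outcome coverage, earliest index list among size-3 covers

Answer: 1, 2, 3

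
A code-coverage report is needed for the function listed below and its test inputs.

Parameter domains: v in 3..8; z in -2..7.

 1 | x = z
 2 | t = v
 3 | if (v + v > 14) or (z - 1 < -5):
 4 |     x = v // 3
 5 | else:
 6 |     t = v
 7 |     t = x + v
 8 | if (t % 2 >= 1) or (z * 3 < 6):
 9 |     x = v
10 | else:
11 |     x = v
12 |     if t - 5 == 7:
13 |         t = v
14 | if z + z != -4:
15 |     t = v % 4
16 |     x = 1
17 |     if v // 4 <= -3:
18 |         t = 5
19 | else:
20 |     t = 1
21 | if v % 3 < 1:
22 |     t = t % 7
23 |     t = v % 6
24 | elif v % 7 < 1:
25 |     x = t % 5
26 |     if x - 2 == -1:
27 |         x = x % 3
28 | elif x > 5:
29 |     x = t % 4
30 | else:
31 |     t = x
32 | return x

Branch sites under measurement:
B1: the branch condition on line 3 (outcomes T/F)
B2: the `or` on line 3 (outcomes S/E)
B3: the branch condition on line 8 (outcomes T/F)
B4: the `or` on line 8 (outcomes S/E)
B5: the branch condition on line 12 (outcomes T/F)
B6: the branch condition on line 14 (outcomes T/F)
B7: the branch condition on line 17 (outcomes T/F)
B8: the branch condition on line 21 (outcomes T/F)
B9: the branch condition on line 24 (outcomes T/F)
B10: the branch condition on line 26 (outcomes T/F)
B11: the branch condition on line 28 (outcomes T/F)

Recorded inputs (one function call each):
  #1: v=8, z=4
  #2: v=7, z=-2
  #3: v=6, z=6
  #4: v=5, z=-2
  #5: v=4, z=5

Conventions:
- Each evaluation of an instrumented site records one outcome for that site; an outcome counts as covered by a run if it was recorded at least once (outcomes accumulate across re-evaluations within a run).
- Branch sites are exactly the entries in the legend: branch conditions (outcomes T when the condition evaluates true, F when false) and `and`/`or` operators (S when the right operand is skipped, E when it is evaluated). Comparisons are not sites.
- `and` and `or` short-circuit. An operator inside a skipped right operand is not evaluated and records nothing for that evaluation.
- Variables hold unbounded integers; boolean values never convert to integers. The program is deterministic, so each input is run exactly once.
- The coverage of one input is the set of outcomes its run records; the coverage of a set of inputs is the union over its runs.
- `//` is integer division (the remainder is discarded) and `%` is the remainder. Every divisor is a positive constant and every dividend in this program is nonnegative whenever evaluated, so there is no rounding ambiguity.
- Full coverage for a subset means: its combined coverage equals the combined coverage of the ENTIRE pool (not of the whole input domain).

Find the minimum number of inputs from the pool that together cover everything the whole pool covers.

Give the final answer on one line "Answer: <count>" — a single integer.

#1 (v=8, z=4) -> B2->S, B1->T, B4->E, B3->F, B5->F, B6->T, B7->F, B8->F, B9->F, B11->F; covered: B1=T, B2=S, B3=F, B4=E, B5=F, B6=T, B7=F, B8=F, B9=F, B11=F
#2 (v=7, z=-2) -> B2->E, B1->F, B4->S, B3->T, B6->F, B8->F, B9->T, B10->T; covered: B1=F, B2=E, B3=T, B4=S, B6=F, B8=F, B9=T, B10=T
#3 (v=6, z=6) -> B2->E, B1->F, B4->E, B3->F, B5->T, B6->T, B7->F, B8->T; covered: B1=F, B2=E, B3=F, B4=E, B5=T, B6=T, B7=F, B8=T
#4 (v=5, z=-2) -> B2->E, B1->F, B4->S, B3->T, B6->F, B8->F, B9->F, B11->F; covered: B1=F, B2=E, B3=T, B4=S, B6=F, B8=F, B9=F, B11=F
#5 (v=4, z=5) -> B2->E, B1->F, B4->S, B3->T, B6->T, B7->F, B8->F, B9->F, B11->F; covered: B1=F, B2=E, B3=T, B4=S, B6=T, B7=F, B8=F, B9=F, B11=F
union over all inputs: B1=T, B1=F, B2=S, B2=E, B3=T, B3=F, B4=S, B4=E, B5=T, B5=F, B6=T, B6=F, B7=F, B8=T, B8=F, B9=T, B9=F, B10=T, B11=F (19 outcomes)
every size-1 subset falls short of the 19 outcomes (best: 10/19)
every size-2 subset falls short of the 19 outcomes (best: 17/19)
the canonical winner is {1, 2, 3}: size 3, full 19-outcome coverage, earliest index list among size-3 covers

Answer: 3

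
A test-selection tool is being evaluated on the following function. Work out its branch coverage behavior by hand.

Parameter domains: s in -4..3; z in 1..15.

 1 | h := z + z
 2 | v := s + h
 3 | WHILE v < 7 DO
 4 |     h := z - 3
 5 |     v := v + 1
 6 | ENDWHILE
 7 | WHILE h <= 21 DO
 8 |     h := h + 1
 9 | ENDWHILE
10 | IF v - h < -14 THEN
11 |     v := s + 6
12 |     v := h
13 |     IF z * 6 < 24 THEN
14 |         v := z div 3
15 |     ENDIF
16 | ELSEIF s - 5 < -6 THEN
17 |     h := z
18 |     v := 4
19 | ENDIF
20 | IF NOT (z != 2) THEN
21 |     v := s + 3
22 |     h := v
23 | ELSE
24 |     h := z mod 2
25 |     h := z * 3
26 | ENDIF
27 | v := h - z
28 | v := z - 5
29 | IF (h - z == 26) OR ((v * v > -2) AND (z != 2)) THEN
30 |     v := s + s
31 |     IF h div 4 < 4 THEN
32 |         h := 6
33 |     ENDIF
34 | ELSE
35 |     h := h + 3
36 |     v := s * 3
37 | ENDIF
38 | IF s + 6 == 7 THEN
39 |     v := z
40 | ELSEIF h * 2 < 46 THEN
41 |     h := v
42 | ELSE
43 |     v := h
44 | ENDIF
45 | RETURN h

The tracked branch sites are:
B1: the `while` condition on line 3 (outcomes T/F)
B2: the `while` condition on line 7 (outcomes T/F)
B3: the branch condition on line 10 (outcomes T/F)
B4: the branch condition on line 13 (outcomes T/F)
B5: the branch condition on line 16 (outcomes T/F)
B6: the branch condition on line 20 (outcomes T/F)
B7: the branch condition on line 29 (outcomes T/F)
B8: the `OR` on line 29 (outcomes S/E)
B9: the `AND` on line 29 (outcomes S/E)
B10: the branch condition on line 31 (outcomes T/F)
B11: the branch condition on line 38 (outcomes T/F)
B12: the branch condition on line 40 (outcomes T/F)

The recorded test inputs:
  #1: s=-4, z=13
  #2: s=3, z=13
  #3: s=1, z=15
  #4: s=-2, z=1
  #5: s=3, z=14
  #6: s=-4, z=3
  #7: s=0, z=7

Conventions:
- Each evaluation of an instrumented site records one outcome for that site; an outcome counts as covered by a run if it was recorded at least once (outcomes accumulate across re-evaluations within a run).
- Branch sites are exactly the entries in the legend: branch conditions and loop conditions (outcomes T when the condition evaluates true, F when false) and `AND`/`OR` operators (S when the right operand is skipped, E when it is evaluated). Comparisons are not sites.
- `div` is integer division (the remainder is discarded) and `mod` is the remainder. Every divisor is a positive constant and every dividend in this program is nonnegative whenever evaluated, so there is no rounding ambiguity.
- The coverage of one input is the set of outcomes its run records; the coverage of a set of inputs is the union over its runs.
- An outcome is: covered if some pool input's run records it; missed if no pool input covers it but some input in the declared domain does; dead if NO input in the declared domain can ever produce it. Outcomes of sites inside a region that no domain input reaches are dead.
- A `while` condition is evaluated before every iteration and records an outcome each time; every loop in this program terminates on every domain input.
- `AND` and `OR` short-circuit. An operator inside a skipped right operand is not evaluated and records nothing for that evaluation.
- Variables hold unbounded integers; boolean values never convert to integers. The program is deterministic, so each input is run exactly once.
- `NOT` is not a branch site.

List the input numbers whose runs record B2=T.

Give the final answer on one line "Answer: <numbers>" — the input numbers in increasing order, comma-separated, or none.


input #1 (s=-4, z=13): misses B2=T
input #2 (s=3, z=13): misses B2=T
input #3 (s=1, z=15): misses B2=T
input #4 (s=-2, z=1): covers B2=T
input #5 (s=3, z=14): misses B2=T
input #6 (s=-4, z=3): covers B2=T
input #7 (s=0, z=7): covers B2=T
Answer: 4, 6, 7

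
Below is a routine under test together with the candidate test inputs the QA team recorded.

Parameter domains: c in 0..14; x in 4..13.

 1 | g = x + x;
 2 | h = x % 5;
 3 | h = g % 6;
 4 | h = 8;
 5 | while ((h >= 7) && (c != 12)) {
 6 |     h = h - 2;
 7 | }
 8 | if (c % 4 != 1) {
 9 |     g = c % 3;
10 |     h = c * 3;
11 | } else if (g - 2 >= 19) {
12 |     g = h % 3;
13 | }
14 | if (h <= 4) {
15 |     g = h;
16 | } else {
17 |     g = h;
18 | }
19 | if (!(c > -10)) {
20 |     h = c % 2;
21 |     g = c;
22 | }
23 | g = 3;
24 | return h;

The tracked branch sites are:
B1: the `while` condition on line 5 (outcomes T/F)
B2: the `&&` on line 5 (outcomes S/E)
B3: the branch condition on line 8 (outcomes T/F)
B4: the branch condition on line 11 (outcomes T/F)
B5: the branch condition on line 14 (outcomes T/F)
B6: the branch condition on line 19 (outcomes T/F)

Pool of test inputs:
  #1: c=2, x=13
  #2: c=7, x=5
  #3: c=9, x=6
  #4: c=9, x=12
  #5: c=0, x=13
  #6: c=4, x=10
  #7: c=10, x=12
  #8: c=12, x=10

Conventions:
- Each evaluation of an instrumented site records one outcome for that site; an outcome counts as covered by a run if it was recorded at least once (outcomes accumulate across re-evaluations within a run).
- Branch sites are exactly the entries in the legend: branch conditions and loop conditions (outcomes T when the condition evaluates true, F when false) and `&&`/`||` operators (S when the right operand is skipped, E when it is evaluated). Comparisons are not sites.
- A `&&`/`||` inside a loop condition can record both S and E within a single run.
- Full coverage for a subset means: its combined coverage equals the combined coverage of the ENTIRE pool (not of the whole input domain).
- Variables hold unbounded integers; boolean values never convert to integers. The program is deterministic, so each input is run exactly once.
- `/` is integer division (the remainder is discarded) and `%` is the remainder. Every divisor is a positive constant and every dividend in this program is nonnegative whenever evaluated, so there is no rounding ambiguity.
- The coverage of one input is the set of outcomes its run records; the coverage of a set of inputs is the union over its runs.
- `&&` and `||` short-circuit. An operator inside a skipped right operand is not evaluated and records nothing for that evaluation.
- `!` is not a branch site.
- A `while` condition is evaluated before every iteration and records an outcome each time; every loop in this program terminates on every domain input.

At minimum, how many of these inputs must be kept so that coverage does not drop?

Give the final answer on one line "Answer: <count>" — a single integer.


test 1 (c=2, x=13) fires B2->E, B1->T, B2->S, B1->F, B3->T, B5->F, B6->F; hits B1=T, B1=F, B2=S, B2=E, B3=T, B5=F, B6=F
test 2 (c=7, x=5) fires B2->E, B1->T, B2->S, B1->F, B3->T, B5->F, B6->F; hits B1=T, B1=F, B2=S, B2=E, B3=T, B5=F, B6=F
test 3 (c=9, x=6) fires B2->E, B1->T, B2->S, B1->F, B3->F, B4->F, B5->F, B6->F; hits B1=T, B1=F, B2=S, B2=E, B3=F, B4=F, B5=F, B6=F
test 4 (c=9, x=12) fires B2->E, B1->T, B2->S, B1->F, B3->F, B4->T, B5->F, B6->F; hits B1=T, B1=F, B2=S, B2=E, B3=F, B4=T, B5=F, B6=F
test 5 (c=0, x=13) fires B2->E, B1->T, B2->S, B1->F, B3->T, B5->T, B6->F; hits B1=T, B1=F, B2=S, B2=E, B3=T, B5=T, B6=F
test 6 (c=4, x=10) fires B2->E, B1->T, B2->S, B1->F, B3->T, B5->F, B6->F; hits B1=T, B1=F, B2=S, B2=E, B3=T, B5=F, B6=F
test 7 (c=10, x=12) fires B2->E, B1->T, B2->S, B1->F, B3->T, B5->F, B6->F; hits B1=T, B1=F, B2=S, B2=E, B3=T, B5=F, B6=F
test 8 (c=12, x=10) fires B2->E, B1->F, B3->T, B5->F, B6->F; hits B1=F, B2=E, B3=T, B5=F, B6=F
the full pool covers 11 outcomes: B1=T, B1=F, B2=S, B2=E, B3=T, B3=F, B4=T, B4=F, B5=T, B5=F, B6=F
no size-1 subset reaches all 11 outcomes (best union: 8/11)
no size-2 subset reaches all 11 outcomes (best union: 10/11)
the canonical winner is {3, 4, 5}: size 3, full 11-outcome coverage, earliest index list among size-3 covers
Answer: 3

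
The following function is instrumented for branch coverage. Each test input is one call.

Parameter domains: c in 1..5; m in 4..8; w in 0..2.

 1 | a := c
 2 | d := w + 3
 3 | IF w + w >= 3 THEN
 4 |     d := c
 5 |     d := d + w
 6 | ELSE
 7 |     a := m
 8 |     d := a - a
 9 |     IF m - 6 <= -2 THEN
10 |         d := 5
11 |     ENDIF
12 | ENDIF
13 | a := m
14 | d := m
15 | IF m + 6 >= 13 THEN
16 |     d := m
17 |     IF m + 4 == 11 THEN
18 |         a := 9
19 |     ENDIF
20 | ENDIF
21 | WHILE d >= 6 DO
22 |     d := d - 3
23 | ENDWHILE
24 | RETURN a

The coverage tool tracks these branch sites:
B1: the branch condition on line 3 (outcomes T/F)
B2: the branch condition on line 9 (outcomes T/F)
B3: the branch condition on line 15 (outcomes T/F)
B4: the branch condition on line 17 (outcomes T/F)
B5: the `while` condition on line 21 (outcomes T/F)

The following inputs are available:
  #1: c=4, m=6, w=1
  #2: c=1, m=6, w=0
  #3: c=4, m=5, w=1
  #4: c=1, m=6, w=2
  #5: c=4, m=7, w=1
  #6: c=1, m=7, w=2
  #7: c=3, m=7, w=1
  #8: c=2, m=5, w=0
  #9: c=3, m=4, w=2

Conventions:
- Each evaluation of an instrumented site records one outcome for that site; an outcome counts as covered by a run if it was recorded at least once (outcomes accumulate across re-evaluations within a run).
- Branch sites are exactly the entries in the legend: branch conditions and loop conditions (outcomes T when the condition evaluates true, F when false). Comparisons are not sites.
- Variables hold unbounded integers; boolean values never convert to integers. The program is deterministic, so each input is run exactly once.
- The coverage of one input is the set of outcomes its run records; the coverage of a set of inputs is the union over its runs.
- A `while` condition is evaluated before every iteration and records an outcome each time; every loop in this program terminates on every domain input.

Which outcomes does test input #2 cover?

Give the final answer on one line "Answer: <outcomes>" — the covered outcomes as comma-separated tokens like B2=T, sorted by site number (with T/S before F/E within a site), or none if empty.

Simulating input #2 (c=1, m=6, w=0) step by step:
  B1->F, B2->F, B3->F, B5->T, B5->F
distinct outcomes covered: B1=F, B2=F, B3=F, B5=T, B5=F

Answer: B1=F, B2=F, B3=F, B5=T, B5=F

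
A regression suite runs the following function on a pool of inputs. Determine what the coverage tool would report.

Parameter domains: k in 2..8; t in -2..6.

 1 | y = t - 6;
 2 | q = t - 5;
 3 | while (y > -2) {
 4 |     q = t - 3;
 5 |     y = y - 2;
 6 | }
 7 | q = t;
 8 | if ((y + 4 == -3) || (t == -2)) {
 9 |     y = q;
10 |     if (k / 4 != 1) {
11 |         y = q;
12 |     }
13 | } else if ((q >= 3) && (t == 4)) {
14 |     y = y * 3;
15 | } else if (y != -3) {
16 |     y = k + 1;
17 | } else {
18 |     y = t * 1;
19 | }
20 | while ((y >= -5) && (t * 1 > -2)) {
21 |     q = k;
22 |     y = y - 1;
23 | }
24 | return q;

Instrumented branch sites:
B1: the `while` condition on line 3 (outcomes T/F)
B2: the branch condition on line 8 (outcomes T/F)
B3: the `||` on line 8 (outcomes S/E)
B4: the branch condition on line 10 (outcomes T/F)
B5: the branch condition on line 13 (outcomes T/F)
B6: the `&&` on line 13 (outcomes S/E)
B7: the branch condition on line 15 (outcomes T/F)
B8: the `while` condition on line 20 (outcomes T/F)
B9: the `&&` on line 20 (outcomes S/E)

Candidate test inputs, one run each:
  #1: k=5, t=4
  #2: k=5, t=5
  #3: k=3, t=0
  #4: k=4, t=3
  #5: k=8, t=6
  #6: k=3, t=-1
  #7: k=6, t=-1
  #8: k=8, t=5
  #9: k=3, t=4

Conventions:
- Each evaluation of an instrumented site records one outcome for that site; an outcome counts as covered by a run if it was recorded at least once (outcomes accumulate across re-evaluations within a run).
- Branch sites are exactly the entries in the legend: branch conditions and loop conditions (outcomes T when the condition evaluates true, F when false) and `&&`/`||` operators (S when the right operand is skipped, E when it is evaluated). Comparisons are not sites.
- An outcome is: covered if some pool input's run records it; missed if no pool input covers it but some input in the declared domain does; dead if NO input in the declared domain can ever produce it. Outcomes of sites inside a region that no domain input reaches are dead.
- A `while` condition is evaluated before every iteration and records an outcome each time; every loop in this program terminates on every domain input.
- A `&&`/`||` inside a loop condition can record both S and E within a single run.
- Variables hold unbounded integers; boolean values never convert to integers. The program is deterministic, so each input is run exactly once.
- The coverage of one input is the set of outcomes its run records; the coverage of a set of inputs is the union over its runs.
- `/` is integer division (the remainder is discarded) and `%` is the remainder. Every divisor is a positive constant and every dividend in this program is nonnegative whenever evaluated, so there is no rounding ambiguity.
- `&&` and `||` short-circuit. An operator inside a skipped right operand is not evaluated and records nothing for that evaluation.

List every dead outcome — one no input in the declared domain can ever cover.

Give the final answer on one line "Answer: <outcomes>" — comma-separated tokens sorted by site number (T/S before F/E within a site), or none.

exhaustive pass over the 63-input domain:
  reachable outcomes have witnesses, e.g. B1=T (e.g. k=2, t=5), B1=F (e.g. k=2, t=-2), B2=T (e.g. k=2, t=-2), B2=F (e.g. k=2, t=0)

Answer: none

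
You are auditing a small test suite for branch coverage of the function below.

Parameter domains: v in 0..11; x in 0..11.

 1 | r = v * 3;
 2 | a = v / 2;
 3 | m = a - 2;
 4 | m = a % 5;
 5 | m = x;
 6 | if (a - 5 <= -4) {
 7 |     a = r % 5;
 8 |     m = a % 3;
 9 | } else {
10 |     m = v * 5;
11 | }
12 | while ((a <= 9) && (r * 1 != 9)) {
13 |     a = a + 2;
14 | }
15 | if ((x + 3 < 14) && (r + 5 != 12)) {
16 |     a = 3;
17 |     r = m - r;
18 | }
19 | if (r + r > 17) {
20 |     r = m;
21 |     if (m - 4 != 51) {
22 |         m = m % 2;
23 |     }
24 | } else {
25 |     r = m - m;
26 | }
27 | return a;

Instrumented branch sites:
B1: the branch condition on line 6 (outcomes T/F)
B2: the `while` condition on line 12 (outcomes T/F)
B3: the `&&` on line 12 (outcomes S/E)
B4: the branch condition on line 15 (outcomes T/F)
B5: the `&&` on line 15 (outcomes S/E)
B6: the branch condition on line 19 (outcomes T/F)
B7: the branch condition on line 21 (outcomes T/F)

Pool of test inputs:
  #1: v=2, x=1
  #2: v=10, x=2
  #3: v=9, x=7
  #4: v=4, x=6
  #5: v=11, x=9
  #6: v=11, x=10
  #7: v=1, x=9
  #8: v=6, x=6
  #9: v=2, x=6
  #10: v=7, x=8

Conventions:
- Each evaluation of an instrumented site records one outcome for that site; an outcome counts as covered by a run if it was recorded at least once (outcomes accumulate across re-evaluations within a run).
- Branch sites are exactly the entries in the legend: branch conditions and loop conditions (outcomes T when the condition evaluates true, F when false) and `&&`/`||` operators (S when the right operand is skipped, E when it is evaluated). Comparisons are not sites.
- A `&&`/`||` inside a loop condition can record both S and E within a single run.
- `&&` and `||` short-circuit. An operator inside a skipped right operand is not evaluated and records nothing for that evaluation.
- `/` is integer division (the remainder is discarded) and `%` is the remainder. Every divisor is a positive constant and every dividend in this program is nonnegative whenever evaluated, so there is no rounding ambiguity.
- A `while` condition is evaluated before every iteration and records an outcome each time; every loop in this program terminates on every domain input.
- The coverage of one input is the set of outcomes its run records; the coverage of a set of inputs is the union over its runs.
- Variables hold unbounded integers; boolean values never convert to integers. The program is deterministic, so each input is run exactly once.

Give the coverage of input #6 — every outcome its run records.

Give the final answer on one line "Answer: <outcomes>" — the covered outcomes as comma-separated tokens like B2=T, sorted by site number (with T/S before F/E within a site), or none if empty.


Simulating input #6 (v=11, x=10) step by step:
  B1->F, B3->E, B2->T, B3->E, B2->T, B3->E, B2->T, B3->S, B2->F, B5->E
  B4->T, B6->T, B7->F
distinct outcomes covered: B1=F, B2=T, B2=F, B3=S, B3=E, B4=T, B5=E, B6=T, B7=F
Answer: B1=F, B2=T, B2=F, B3=S, B3=E, B4=T, B5=E, B6=T, B7=F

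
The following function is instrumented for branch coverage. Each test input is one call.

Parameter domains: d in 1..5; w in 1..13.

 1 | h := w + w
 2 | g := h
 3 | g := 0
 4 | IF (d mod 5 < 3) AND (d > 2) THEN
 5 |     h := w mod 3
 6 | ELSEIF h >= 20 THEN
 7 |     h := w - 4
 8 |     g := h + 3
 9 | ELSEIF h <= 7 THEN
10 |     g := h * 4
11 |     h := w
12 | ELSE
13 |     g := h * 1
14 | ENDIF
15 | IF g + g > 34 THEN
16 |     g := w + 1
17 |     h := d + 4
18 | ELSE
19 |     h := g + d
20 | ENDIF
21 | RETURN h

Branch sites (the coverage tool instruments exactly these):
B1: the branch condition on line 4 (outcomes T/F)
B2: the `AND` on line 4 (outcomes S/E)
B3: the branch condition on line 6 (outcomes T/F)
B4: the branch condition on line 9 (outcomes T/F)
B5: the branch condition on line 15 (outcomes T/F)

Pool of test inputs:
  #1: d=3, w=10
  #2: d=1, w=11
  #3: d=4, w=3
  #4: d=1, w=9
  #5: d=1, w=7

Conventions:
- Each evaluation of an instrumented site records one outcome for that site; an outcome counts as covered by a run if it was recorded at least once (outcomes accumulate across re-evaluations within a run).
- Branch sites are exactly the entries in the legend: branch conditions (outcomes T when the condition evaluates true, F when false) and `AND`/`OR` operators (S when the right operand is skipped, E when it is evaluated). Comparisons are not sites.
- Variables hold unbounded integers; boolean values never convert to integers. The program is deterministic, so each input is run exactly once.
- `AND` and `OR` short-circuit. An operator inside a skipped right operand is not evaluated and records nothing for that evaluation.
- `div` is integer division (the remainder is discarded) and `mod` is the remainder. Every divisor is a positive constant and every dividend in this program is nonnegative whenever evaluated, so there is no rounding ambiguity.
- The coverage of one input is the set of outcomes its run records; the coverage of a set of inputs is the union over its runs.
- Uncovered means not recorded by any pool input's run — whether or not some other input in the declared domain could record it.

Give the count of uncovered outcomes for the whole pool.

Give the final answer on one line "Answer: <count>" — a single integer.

input #1 (d=3, w=10): events B2->S, B1->F, B3->T, B5->F; covers B1=F, B2=S, B3=T, B5=F
input #2 (d=1, w=11): events B2->E, B1->F, B3->T, B5->F; covers B1=F, B2=E, B3=T, B5=F
input #3 (d=4, w=3): events B2->S, B1->F, B3->F, B4->T, B5->T; covers B1=F, B2=S, B3=F, B4=T, B5=T
input #4 (d=1, w=9): events B2->E, B1->F, B3->F, B4->F, B5->T; covers B1=F, B2=E, B3=F, B4=F, B5=T
input #5 (d=1, w=7): events B2->E, B1->F, B3->F, B4->F, B5->F; covers B1=F, B2=E, B3=F, B4=F, B5=F
union over the pool: B1=F, B2=S, B2=E, B3=T, B3=F, B4=T, B4=F, B5=T, B5=F
uncovered (1 of 10): B1=T

Answer: 1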